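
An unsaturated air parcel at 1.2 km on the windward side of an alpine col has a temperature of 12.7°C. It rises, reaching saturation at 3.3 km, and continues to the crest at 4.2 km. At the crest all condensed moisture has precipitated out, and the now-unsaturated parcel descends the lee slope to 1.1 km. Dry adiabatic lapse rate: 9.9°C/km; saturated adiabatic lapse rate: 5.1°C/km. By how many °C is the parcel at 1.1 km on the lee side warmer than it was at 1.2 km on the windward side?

1200 → 3300 m (dry, 9.9°C/km): ΔT = -9.9 × 2.1 = -20.79°C → T = -8.09°C
3300 → 4200 m (saturated, 5.1°C/km): ΔT = -5.1 × 0.9 = -4.59°C → T = -12.68°C
4200 → 1100 m (dry descent, 9.9°C/km): ΔT = +9.9 × 3.1 = +30.69°C → T = 18.01°C
Net change vs windward start: 18.01 − 12.7 = +5.31°C

+5.31°C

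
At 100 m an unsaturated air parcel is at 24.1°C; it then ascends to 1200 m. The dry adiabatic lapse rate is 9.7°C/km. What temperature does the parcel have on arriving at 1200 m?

13.43°C

From 100 m to 1200 m (dry adiabatic): cools by 9.7 × 1.1 = 10.67°C, giving 13.43°C.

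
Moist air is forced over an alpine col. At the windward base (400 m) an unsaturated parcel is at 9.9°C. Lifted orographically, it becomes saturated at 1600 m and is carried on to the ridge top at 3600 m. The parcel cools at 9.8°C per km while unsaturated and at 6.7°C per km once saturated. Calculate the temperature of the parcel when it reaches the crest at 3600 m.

-15.26°C

400 → 1600 m (dry, 9.8°C/km): ΔT = -9.8 × 1.2 = -11.76°C → T = -1.86°C
1600 → 3600 m (saturated, 6.7°C/km): ΔT = -6.7 × 2 = -13.4°C → T = -15.26°C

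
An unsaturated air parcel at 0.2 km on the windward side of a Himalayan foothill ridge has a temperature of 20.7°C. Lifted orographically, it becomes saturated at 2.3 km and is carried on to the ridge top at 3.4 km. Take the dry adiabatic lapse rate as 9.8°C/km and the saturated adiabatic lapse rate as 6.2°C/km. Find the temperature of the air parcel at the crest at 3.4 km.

200 → 2300 m (dry, 9.8°C/km): ΔT = -9.8 × 2.1 = -20.58°C → T = 0.12°C
2300 → 3400 m (saturated, 6.2°C/km): ΔT = -6.2 × 1.1 = -6.82°C → T = -6.7°C

-6.7°C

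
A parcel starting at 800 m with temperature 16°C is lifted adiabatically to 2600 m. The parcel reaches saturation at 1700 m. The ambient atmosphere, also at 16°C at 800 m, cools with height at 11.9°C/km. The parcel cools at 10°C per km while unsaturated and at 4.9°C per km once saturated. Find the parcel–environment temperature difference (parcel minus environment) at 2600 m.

Parcel:
  Dry to 1700 m: -10 × 0.9 km = -9°C, so T = 7°C.
  Saturated to 2600 m: -4.9 × 0.9 km = -4.41°C, so T = 2.59°C.
Environment:
  Environment to 2600 m: -11.9 × 1.8 km = -21.42°C, so T = -5.42°C.
T_parcel − T_env = 2.59 − (-5.42) = +8.01°C

+8.01°C (parcel warmer than environment)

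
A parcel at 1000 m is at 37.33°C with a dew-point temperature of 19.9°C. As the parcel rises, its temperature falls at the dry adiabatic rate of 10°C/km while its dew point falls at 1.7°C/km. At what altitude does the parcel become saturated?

3100 m

T and T_d converge at 10 − 1.7 = 8.3°C per km
Height above start = (37.33 − 19.9) / 8.3 = 2.1 km
LCL altitude = 1000 m + 2100 m = 3100 m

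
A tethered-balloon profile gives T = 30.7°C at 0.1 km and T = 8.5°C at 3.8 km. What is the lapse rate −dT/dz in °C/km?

6°C/km

Γ = −ΔT/Δz = (30.7 − 8.5) / (3800 − 100) m
  = 22.2°C / 3.7 km = 6°C/km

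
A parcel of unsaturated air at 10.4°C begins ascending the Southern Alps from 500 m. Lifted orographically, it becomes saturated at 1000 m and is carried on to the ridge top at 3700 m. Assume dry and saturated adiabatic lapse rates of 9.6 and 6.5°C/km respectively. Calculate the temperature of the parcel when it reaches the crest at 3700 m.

From 500 m to 1000 m (dry): cools by 9.6 × 0.5 = 4.8°C, giving 5.6°C.
From 1000 m to 3700 m (saturated): cools by 6.5 × 2.7 = 17.55°C, giving -11.95°C.

-11.95°C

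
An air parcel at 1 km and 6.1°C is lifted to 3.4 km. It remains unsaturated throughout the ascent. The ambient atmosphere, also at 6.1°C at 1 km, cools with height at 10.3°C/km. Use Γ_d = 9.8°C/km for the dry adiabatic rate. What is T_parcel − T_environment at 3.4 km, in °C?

Parcel:
  1000–3400 m, dry: Δz = 2.4 km ⇒ ΔT = -23.52°C; T = -17.42°C
Environment:
  1000–3400 m, environment: Δz = 2.4 km ⇒ ΔT = -24.72°C; T = -18.62°C
T_parcel − T_env = -17.42 − (-18.62) = +1.2°C

+1.2°C (parcel warmer than environment)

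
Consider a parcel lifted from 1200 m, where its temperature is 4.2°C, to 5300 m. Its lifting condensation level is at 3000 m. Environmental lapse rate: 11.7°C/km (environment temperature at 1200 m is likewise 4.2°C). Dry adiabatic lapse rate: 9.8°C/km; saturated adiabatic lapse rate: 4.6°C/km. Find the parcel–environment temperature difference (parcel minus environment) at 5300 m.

+19.75°C (parcel warmer than environment)

Parcel:
  Dry to 3000 m: -9.8 × 1.8 km = -17.64°C, so T = -13.44°C.
  Saturated to 5300 m: -4.6 × 2.3 km = -10.58°C, so T = -24.02°C.
Environment:
  Environment to 5300 m: -11.7 × 4.1 km = -47.97°C, so T = -43.77°C.
T_parcel − T_env = -24.02 − (-43.77) = +19.75°C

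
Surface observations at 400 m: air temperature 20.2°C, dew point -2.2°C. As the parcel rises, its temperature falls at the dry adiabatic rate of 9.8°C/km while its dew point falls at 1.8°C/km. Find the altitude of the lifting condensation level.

3200 m

T and T_d converge at 9.8 − 1.8 = 8°C per km
Height above start = (20.2 − (-2.2)) / 8 = 2.8 km
LCL altitude = 400 m + 2800 m = 3200 m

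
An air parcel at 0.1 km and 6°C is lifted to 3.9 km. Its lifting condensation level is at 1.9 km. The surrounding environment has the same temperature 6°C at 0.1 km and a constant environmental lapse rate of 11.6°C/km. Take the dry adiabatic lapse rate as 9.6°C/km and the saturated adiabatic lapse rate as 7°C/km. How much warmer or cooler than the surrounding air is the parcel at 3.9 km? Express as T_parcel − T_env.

Parcel:
  From 100 m to 1900 m (dry): cools by 9.6 × 1.8 = 17.28°C, giving -11.28°C.
  From 1900 m to 3900 m (saturated): cools by 7 × 2 = 14°C, giving -25.28°C.
Environment:
  From 100 m to 3900 m (environment): cools by 11.6 × 3.8 = 44.08°C, giving -38.08°C.
T_parcel − T_env = -25.28 − (-38.08) = +12.8°C

+12.8°C (parcel warmer than environment)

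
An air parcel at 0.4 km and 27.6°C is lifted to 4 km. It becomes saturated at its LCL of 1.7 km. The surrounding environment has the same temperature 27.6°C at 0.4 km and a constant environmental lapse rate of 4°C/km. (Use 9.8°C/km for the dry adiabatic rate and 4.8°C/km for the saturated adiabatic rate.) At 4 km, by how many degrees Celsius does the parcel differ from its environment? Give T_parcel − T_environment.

Parcel:
  Dry to 1700 m: -9.8 × 1.3 km = -12.74°C, so T = 14.86°C.
  Saturated to 4000 m: -4.8 × 2.3 km = -11.04°C, so T = 3.82°C.
Environment:
  Environment to 4000 m: -4 × 3.6 km = -14.4°C, so T = 13.2°C.
T_parcel − T_env = 3.82 − 13.2 = -9.38°C

-9.38°C (parcel cooler than environment)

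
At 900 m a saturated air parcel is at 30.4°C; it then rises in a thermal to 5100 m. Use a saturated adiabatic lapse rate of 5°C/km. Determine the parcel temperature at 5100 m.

9.4°C

From 900 m to 5100 m (saturated adiabatic): cools by 5 × 4.2 = 21°C, giving 9.4°C.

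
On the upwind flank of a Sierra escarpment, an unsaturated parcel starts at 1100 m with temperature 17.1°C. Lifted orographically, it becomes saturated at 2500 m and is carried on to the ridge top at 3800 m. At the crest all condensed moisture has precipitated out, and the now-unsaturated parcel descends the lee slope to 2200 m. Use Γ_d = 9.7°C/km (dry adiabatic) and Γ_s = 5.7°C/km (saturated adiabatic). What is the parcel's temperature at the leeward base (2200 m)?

11.63°C

1100–2500 m, dry: Δz = 1.4 km ⇒ ΔT = -13.58°C; T = 3.52°C
2500–3800 m, saturated: Δz = 1.3 km ⇒ ΔT = -7.41°C; T = -3.89°C
3800–2200 m, dry descent: Δz = 1.6 km ⇒ ΔT = +15.52°C; T = 11.63°C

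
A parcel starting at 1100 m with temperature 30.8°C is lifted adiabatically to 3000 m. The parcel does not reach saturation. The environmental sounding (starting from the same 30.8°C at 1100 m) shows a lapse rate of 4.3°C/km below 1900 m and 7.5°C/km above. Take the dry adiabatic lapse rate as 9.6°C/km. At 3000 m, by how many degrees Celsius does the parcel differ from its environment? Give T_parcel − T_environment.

-6.55°C (parcel cooler than environment)

Parcel:
  1100–3000 m, dry: Δz = 1.9 km ⇒ ΔT = -18.24°C; T = 12.56°C
Environment:
  1100–1900 m, environment, lower layer: Δz = 0.8 km ⇒ ΔT = -3.44°C; T = 27.36°C
  1900–3000 m, environment, upper layer: Δz = 1.1 km ⇒ ΔT = -8.25°C; T = 19.11°C
T_parcel − T_env = 12.56 − 19.11 = -6.55°C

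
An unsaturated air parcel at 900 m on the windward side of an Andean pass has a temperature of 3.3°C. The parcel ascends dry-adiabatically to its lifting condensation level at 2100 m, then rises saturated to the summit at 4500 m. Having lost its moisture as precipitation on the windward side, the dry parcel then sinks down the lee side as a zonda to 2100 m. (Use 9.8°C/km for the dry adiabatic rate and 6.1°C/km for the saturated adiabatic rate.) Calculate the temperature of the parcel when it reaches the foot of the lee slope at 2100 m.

0.42°C

900–2100 m, dry: Δz = 1.2 km ⇒ ΔT = -11.76°C; T = -8.46°C
2100–4500 m, saturated: Δz = 2.4 km ⇒ ΔT = -14.64°C; T = -23.1°C
4500–2100 m, dry descent: Δz = 2.4 km ⇒ ΔT = +23.52°C; T = 0.42°C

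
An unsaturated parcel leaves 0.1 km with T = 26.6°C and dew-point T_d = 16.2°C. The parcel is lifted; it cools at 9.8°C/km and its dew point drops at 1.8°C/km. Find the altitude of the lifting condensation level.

1.4 km

T and T_d converge at 9.8 − 1.8 = 8°C per km
Height above start = (26.6 − 16.2) / 8 = 1.3 km
LCL altitude = 100 m + 1300 m = 1400 m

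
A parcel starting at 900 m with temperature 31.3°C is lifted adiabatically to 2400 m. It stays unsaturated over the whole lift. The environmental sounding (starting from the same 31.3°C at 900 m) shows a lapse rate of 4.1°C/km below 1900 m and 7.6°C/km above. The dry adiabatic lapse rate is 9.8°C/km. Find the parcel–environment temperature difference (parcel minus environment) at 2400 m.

Parcel:
  From 900 m to 2400 m (dry): cools by 9.8 × 1.5 = 14.7°C, giving 16.6°C.
Environment:
  From 900 m to 1900 m (environment, lower layer): cools by 4.1 × 1 = 4.1°C, giving 27.2°C.
  From 1900 m to 2400 m (environment, upper layer): cools by 7.6 × 0.5 = 3.8°C, giving 23.4°C.
T_parcel − T_env = 16.6 − 23.4 = -6.8°C

-6.8°C (parcel cooler than environment)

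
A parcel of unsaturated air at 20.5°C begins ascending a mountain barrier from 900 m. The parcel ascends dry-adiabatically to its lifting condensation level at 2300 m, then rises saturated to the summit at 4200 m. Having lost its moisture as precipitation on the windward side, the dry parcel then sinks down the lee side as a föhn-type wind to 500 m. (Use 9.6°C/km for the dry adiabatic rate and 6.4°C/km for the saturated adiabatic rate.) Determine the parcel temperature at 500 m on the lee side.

30.42°C

900 → 2300 m (dry, 9.6°C/km): ΔT = -9.6 × 1.4 = -13.44°C → T = 7.06°C
2300 → 4200 m (saturated, 6.4°C/km): ΔT = -6.4 × 1.9 = -12.16°C → T = -5.1°C
4200 → 500 m (dry descent, 9.6°C/km): ΔT = +9.6 × 3.7 = +35.52°C → T = 30.42°C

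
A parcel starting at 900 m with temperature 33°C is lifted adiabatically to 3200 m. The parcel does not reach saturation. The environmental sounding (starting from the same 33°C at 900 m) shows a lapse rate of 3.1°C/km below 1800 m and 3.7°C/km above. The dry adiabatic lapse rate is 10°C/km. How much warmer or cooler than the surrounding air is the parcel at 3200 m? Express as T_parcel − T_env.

-15.03°C (parcel cooler than environment)

Parcel:
  From 900 m to 3200 m (dry): cools by 10 × 2.3 = 23°C, giving 10°C.
Environment:
  From 900 m to 1800 m (environment, lower layer): cools by 3.1 × 0.9 = 2.79°C, giving 30.21°C.
  From 1800 m to 3200 m (environment, upper layer): cools by 3.7 × 1.4 = 5.18°C, giving 25.03°C.
T_parcel − T_env = 10 − 25.03 = -15.03°C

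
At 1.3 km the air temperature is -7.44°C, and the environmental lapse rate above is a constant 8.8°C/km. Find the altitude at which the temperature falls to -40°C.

5 km

Height above start = (-7.44 − (-40)) / 8.8 = 3.7 km
Altitude = 1300 m + 3700 m = 5000 m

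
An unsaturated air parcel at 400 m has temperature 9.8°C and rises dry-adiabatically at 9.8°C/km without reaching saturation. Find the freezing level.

1400 m

Height above start = (9.8 − 0) / 9.8 = 1 km
Altitude = 400 m + 1000 m = 1400 m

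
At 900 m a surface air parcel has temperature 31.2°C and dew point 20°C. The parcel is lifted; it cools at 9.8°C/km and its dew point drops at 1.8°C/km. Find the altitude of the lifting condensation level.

T and T_d converge at 9.8 − 1.8 = 8°C per km
Height above start = (31.2 − 20) / 8 = 1.4 km
LCL altitude = 900 m + 1400 m = 2300 m

2300 m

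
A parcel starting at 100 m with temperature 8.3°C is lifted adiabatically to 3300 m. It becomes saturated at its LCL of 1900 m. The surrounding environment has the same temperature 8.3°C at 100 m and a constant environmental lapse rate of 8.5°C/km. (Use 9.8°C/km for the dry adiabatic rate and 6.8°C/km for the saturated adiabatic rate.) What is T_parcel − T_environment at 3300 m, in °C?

Parcel:
  100 → 1900 m (dry, 9.8°C/km): ΔT = -9.8 × 1.8 = -17.64°C → T = -9.34°C
  1900 → 3300 m (saturated, 6.8°C/km): ΔT = -6.8 × 1.4 = -9.52°C → T = -18.86°C
Environment:
  100 → 3300 m (environment, 8.5°C/km): ΔT = -8.5 × 3.2 = -27.2°C → T = -18.9°C
T_parcel − T_env = -18.86 − (-18.9) = +0.04°C

+0.04°C (parcel warmer than environment)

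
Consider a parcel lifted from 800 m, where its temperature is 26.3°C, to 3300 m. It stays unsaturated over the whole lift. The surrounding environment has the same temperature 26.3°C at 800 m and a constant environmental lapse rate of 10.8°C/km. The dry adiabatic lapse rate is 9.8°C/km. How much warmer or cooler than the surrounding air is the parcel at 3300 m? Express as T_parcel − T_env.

+2.5°C (parcel warmer than environment)

Parcel:
  From 800 m to 3300 m (dry): cools by 9.8 × 2.5 = 24.5°C, giving 1.8°C.
Environment:
  From 800 m to 3300 m (environment): cools by 10.8 × 2.5 = 27°C, giving -0.7°C.
T_parcel − T_env = 1.8 − (-0.7) = +2.5°C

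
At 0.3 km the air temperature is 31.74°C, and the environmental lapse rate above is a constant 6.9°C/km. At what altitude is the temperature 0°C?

Height above start = (31.74 − 0) / 6.9 = 4.6 km
Altitude = 300 m + 4600 m = 4900 m

4.9 km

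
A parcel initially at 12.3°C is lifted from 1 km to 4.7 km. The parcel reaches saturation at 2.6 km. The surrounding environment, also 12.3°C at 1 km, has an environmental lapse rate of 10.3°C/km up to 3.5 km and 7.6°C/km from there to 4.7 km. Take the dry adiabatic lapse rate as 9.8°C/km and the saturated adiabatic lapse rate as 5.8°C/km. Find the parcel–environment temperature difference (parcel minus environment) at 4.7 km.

+7.01°C (parcel warmer than environment)

Parcel:
  1000–2600 m, dry: Δz = 1.6 km ⇒ ΔT = -15.68°C; T = -3.38°C
  2600–4700 m, saturated: Δz = 2.1 km ⇒ ΔT = -12.18°C; T = -15.56°C
Environment:
  1000–3500 m, environment, lower layer: Δz = 2.5 km ⇒ ΔT = -25.75°C; T = -13.45°C
  3500–4700 m, environment, upper layer: Δz = 1.2 km ⇒ ΔT = -9.12°C; T = -22.57°C
T_parcel − T_env = -15.56 − (-22.57) = +7.01°C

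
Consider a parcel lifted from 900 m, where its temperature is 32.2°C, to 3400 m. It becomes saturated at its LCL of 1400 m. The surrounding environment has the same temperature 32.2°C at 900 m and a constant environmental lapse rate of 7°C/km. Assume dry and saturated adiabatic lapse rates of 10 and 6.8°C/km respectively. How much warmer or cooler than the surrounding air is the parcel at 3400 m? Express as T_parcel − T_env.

-1.1°C (parcel cooler than environment)

Parcel:
  900–1400 m, dry: Δz = 0.5 km ⇒ ΔT = -5°C; T = 27.2°C
  1400–3400 m, saturated: Δz = 2 km ⇒ ΔT = -13.6°C; T = 13.6°C
Environment:
  900–3400 m, environment: Δz = 2.5 km ⇒ ΔT = -17.5°C; T = 14.7°C
T_parcel − T_env = 13.6 − 14.7 = -1.1°C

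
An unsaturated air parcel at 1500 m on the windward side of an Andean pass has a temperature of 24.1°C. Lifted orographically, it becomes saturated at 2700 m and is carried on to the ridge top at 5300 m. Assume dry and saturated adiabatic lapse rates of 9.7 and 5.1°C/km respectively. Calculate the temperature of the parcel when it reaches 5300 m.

Dry to 2700 m: -9.7 × 1.2 km = -11.64°C, so T = 12.46°C.
Saturated to 5300 m: -5.1 × 2.6 km = -13.26°C, so T = -0.8°C.

-0.8°C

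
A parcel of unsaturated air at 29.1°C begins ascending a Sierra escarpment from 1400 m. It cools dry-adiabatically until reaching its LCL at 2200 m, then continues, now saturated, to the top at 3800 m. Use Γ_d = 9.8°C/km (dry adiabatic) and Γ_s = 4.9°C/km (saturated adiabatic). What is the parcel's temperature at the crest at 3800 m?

13.42°C

Dry to 2200 m: -9.8 × 0.8 km = -7.84°C, so T = 21.26°C.
Saturated to 3800 m: -4.9 × 1.6 km = -7.84°C, so T = 13.42°C.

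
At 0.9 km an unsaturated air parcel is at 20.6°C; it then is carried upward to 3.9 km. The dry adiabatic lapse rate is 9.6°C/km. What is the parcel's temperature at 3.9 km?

-8.2°C

900 → 3900 m (dry adiabatic, 9.6°C/km): ΔT = -9.6 × 3 = -28.8°C → T = -8.2°C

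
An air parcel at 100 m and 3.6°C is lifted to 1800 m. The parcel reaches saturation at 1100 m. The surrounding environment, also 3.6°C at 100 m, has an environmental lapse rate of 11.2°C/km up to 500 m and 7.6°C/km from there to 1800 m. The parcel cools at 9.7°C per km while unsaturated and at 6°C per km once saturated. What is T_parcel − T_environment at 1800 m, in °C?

+0.46°C (parcel warmer than environment)

Parcel:
  100–1100 m, dry: Δz = 1 km ⇒ ΔT = -9.7°C; T = -6.1°C
  1100–1800 m, saturated: Δz = 0.7 km ⇒ ΔT = -4.2°C; T = -10.3°C
Environment:
  100–500 m, environment, lower layer: Δz = 0.4 km ⇒ ΔT = -4.48°C; T = -0.88°C
  500–1800 m, environment, upper layer: Δz = 1.3 km ⇒ ΔT = -9.88°C; T = -10.76°C
T_parcel − T_env = -10.3 − (-10.76) = +0.46°C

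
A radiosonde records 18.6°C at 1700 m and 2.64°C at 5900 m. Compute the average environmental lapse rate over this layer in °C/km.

Γ = −ΔT/Δz = (18.6 − 2.64) / (5900 − 1700) m
  = 15.96°C / 4.2 km = 3.8°C/km

3.8°C/km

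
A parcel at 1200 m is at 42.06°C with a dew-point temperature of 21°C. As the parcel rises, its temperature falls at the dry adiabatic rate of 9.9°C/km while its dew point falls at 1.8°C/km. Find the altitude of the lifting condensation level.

3800 m

T and T_d converge at 9.9 − 1.8 = 8.1°C per km
Height above start = (42.06 − 21) / 8.1 = 2.6 km
LCL altitude = 1200 m + 2600 m = 3800 m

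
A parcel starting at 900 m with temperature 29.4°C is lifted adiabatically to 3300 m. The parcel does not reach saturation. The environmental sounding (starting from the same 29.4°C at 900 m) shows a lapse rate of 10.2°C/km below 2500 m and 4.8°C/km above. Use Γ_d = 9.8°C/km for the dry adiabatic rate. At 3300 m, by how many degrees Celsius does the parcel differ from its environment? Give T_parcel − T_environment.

-3.36°C (parcel cooler than environment)

Parcel:
  900 → 3300 m (dry, 9.8°C/km): ΔT = -9.8 × 2.4 = -23.52°C → T = 5.88°C
Environment:
  900 → 2500 m (environment, lower layer, 10.2°C/km): ΔT = -10.2 × 1.6 = -16.32°C → T = 13.08°C
  2500 → 3300 m (environment, upper layer, 4.8°C/km): ΔT = -4.8 × 0.8 = -3.84°C → T = 9.24°C
T_parcel − T_env = 5.88 − 9.24 = -3.36°C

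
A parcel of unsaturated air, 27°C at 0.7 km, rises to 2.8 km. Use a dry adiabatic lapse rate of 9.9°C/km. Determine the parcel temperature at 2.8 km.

6.21°C

700–2800 m, dry adiabatic: Δz = 2.1 km ⇒ ΔT = -20.79°C; T = 6.21°C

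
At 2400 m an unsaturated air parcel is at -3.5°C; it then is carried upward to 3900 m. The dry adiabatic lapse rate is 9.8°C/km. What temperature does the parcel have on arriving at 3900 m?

-18.2°C

Dry adiabatic to 3900 m: -9.8 × 1.5 km = -14.7°C, so T = -18.2°C.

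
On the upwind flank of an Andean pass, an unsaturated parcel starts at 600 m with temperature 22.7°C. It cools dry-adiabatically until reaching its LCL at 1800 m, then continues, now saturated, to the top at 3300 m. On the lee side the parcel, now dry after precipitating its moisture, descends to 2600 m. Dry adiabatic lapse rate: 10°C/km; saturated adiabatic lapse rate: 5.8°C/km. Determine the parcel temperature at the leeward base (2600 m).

Dry to 1800 m: -10 × 1.2 km = -12°C, so T = 10.7°C.
Saturated to 3300 m: -5.8 × 1.5 km = -8.7°C, so T = 2°C.
Dry descent to 2600 m: +10 × 0.7 km = +7°C, so T = 9°C.

9°C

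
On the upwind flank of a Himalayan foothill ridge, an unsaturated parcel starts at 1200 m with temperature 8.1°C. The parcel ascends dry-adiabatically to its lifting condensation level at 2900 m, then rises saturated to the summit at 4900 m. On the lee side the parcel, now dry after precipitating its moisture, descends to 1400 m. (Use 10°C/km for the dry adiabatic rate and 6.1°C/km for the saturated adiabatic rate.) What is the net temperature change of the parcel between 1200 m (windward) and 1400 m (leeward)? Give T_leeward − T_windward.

1200–2900 m, dry: Δz = 1.7 km ⇒ ΔT = -17°C; T = -8.9°C
2900–4900 m, saturated: Δz = 2 km ⇒ ΔT = -12.2°C; T = -21.1°C
4900–1400 m, dry descent: Δz = 3.5 km ⇒ ΔT = +35°C; T = 13.9°C
Net change vs windward start: 13.9 − 8.1 = +5.8°C

+5.8°C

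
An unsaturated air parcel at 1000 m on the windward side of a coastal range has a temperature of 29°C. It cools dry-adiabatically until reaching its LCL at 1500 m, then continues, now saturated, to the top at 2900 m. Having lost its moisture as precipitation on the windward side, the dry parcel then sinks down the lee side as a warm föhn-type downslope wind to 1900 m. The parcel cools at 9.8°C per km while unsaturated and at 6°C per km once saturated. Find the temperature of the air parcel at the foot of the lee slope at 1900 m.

25.5°C

Dry to 1500 m: -9.8 × 0.5 km = -4.9°C, so T = 24.1°C.
Saturated to 2900 m: -6 × 1.4 km = -8.4°C, so T = 15.7°C.
Dry descent to 1900 m: +9.8 × 1 km = +9.8°C, so T = 25.5°C.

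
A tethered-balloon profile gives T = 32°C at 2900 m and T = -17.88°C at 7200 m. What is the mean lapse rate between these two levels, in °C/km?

Γ = −ΔT/Δz = (32 − (-17.88)) / (7200 − 2900) m
  = 49.88°C / 4.3 km = 11.6°C/km

11.6°C/km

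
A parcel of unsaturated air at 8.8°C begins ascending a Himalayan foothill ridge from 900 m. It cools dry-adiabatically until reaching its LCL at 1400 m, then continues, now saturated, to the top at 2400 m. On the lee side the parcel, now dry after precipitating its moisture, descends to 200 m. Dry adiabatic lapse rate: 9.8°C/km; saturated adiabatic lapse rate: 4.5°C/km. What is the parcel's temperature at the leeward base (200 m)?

20.96°C

Dry to 1400 m: -9.8 × 0.5 km = -4.9°C, so T = 3.9°C.
Saturated to 2400 m: -4.5 × 1 km = -4.5°C, so T = -0.6°C.
Dry descent to 200 m: +9.8 × 2.2 km = +21.56°C, so T = 20.96°C.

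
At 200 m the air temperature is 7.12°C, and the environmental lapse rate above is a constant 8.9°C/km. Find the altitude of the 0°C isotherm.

Height above start = (7.12 − 0) / 8.9 = 0.8 km
Altitude = 200 m + 800 m = 1000 m

1000 m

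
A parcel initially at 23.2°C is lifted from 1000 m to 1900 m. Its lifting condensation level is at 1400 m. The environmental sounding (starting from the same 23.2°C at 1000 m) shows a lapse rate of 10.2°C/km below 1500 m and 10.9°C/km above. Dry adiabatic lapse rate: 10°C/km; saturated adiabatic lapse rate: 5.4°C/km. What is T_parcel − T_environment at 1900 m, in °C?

+2.76°C (parcel warmer than environment)

Parcel:
  Dry to 1400 m: -10 × 0.4 km = -4°C, so T = 19.2°C.
  Saturated to 1900 m: -5.4 × 0.5 km = -2.7°C, so T = 16.5°C.
Environment:
  Environment, lower layer to 1500 m: -10.2 × 0.5 km = -5.1°C, so T = 18.1°C.
  Environment, upper layer to 1900 m: -10.9 × 0.4 km = -4.36°C, so T = 13.74°C.
T_parcel − T_env = 16.5 − 13.74 = +2.76°C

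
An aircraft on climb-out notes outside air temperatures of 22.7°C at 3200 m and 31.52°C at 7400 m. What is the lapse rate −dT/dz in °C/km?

-2.1°C/km

Γ = −ΔT/Δz = (22.7 − 31.52) / (7400 − 3200) m
  = -8.82°C / 4.2 km = -2.1°C/km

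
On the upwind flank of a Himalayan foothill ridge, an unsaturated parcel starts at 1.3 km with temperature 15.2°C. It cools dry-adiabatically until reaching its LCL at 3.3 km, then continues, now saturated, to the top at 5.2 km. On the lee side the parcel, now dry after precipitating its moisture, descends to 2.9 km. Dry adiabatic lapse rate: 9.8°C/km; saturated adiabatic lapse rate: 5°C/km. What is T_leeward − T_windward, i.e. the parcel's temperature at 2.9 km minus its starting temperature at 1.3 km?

1300 → 3300 m (dry, 9.8°C/km): ΔT = -9.8 × 2 = -19.6°C → T = -4.4°C
3300 → 5200 m (saturated, 5°C/km): ΔT = -5 × 1.9 = -9.5°C → T = -13.9°C
5200 → 2900 m (dry descent, 9.8°C/km): ΔT = +9.8 × 2.3 = +22.54°C → T = 8.64°C
Net change vs windward start: 8.64 − 15.2 = -6.56°C

-6.56°C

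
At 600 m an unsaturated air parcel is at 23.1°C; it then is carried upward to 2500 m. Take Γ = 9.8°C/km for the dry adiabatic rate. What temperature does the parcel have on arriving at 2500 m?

600 → 2500 m (dry adiabatic, 9.8°C/km): ΔT = -9.8 × 1.9 = -18.62°C → T = 4.48°C

4.48°C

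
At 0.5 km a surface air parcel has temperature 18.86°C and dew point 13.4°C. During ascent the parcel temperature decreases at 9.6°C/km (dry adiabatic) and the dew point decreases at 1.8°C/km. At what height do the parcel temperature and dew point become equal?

T and T_d converge at 9.6 − 1.8 = 7.8°C per km
Height above start = (18.86 − 13.4) / 7.8 = 0.7 km
LCL altitude = 500 m + 700 m = 1200 m

1.2 km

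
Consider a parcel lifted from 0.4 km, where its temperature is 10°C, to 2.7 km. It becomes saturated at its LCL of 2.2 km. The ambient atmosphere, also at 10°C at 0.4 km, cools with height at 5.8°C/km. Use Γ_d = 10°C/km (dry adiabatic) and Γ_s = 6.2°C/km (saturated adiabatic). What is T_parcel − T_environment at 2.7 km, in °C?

-7.76°C (parcel cooler than environment)

Parcel:
  Dry to 2200 m: -10 × 1.8 km = -18°C, so T = -8°C.
  Saturated to 2700 m: -6.2 × 0.5 km = -3.1°C, so T = -11.1°C.
Environment:
  Environment to 2700 m: -5.8 × 2.3 km = -13.34°C, so T = -3.34°C.
T_parcel − T_env = -11.1 − (-3.34) = -7.76°C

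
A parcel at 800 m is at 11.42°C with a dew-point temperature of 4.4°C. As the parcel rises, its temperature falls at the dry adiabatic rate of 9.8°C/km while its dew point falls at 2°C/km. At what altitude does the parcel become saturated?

1700 m

T and T_d converge at 9.8 − 2 = 7.8°C per km
Height above start = (11.42 − 4.4) / 7.8 = 0.9 km
LCL altitude = 800 m + 900 m = 1700 m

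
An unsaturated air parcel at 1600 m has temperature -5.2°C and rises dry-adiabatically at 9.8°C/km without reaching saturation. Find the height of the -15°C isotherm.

Height above start = (-5.2 − (-15)) / 9.8 = 1 km
Altitude = 1600 m + 1000 m = 2600 m

2600 m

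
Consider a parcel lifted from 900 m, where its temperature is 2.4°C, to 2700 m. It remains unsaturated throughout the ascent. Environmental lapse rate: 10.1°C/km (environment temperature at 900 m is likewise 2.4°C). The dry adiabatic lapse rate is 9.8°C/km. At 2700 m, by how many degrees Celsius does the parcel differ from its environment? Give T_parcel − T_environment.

+0.54°C (parcel warmer than environment)

Parcel:
  From 900 m to 2700 m (dry): cools by 9.8 × 1.8 = 17.64°C, giving -15.24°C.
Environment:
  From 900 m to 2700 m (environment): cools by 10.1 × 1.8 = 18.18°C, giving -15.78°C.
T_parcel − T_env = -15.24 − (-15.78) = +0.54°C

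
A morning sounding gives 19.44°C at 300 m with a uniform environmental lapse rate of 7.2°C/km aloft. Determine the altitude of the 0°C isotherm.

3000 m

Height above start = (19.44 − 0) / 7.2 = 2.7 km
Altitude = 300 m + 2700 m = 3000 m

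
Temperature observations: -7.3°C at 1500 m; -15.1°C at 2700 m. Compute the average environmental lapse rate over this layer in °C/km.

Γ = −ΔT/Δz = (-7.3 − (-15.1)) / (2700 − 1500) m
  = 7.8°C / 1.2 km = 6.5°C/km

6.5°C/km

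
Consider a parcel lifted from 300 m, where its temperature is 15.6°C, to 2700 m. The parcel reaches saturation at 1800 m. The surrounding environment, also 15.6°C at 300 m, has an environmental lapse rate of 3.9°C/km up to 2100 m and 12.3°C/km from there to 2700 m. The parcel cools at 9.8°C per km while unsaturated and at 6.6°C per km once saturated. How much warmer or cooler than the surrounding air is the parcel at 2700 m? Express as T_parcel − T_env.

-6.24°C (parcel cooler than environment)

Parcel:
  From 300 m to 1800 m (dry): cools by 9.8 × 1.5 = 14.7°C, giving 0.9°C.
  From 1800 m to 2700 m (saturated): cools by 6.6 × 0.9 = 5.94°C, giving -5.04°C.
Environment:
  From 300 m to 2100 m (environment, lower layer): cools by 3.9 × 1.8 = 7.02°C, giving 8.58°C.
  From 2100 m to 2700 m (environment, upper layer): cools by 12.3 × 0.6 = 7.38°C, giving 1.2°C.
T_parcel − T_env = -5.04 − 1.2 = -6.24°C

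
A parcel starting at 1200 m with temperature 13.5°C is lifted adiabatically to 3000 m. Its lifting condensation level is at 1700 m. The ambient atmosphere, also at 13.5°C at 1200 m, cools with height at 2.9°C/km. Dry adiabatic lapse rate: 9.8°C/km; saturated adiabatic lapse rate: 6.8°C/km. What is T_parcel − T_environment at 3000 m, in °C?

Parcel:
  1200 → 1700 m (dry, 9.8°C/km): ΔT = -9.8 × 0.5 = -4.9°C → T = 8.6°C
  1700 → 3000 m (saturated, 6.8°C/km): ΔT = -6.8 × 1.3 = -8.84°C → T = -0.24°C
Environment:
  1200 → 3000 m (environment, 2.9°C/km): ΔT = -2.9 × 1.8 = -5.22°C → T = 8.28°C
T_parcel − T_env = -0.24 − 8.28 = -8.52°C

-8.52°C (parcel cooler than environment)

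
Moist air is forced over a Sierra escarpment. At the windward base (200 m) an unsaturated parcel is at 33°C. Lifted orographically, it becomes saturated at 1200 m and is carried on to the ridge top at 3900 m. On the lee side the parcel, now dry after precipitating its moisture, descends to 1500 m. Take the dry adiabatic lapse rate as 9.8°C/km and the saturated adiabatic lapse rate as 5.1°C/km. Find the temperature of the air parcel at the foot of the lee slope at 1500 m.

32.95°C

From 200 m to 1200 m (dry): cools by 9.8 × 1 = 9.8°C, giving 23.2°C.
From 1200 m to 3900 m (saturated): cools by 5.1 × 2.7 = 13.77°C, giving 9.43°C.
From 3900 m to 1500 m (dry descent): warms by 9.8 × 2.4 = 23.52°C, giving 32.95°C.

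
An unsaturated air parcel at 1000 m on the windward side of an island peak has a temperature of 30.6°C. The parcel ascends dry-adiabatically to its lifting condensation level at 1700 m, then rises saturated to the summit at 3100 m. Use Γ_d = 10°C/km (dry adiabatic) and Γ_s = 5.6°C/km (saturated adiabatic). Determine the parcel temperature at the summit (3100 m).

15.76°C

From 1000 m to 1700 m (dry): cools by 10 × 0.7 = 7°C, giving 23.6°C.
From 1700 m to 3100 m (saturated): cools by 5.6 × 1.4 = 7.84°C, giving 15.76°C.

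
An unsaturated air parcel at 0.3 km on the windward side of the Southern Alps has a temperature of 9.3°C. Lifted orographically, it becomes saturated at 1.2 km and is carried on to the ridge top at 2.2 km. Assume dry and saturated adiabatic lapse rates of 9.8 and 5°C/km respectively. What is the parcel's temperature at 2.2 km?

Dry to 1200 m: -9.8 × 0.9 km = -8.82°C, so T = 0.48°C.
Saturated to 2200 m: -5 × 1 km = -5°C, so T = -4.52°C.

-4.52°C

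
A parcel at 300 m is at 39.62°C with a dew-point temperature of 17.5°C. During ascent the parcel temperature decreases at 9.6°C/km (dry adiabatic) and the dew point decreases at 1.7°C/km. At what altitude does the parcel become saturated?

T and T_d converge at 9.6 − 1.7 = 7.9°C per km
Height above start = (39.62 − 17.5) / 7.9 = 2.8 km
LCL altitude = 300 m + 2800 m = 3100 m

3100 m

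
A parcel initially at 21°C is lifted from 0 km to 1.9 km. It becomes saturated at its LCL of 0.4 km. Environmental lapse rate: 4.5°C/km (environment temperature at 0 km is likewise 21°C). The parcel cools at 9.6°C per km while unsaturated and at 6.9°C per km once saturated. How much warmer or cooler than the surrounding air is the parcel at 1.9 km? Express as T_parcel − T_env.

-5.64°C (parcel cooler than environment)

Parcel:
  0–400 m, dry: Δz = 0.4 km ⇒ ΔT = -3.84°C; T = 17.16°C
  400–1900 m, saturated: Δz = 1.5 km ⇒ ΔT = -10.35°C; T = 6.81°C
Environment:
  0–1900 m, environment: Δz = 1.9 km ⇒ ΔT = -8.55°C; T = 12.45°C
T_parcel − T_env = 6.81 − 12.45 = -5.64°C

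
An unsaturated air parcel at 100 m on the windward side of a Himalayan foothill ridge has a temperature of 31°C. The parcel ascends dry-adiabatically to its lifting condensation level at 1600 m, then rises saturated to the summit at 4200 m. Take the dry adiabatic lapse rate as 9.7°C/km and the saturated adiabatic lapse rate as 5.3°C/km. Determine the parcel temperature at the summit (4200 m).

100 → 1600 m (dry, 9.7°C/km): ΔT = -9.7 × 1.5 = -14.55°C → T = 16.45°C
1600 → 4200 m (saturated, 5.3°C/km): ΔT = -5.3 × 2.6 = -13.78°C → T = 2.67°C

2.67°C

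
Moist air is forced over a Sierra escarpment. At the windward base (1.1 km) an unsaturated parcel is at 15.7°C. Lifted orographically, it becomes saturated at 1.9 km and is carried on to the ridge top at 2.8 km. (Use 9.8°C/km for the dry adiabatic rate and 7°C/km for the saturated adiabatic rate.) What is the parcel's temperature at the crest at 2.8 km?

1100 → 1900 m (dry, 9.8°C/km): ΔT = -9.8 × 0.8 = -7.84°C → T = 7.86°C
1900 → 2800 m (saturated, 7°C/km): ΔT = -7 × 0.9 = -6.3°C → T = 1.56°C

1.56°C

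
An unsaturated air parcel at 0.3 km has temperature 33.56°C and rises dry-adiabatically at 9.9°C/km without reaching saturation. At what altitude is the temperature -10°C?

Height above start = (33.56 − (-10)) / 9.9 = 4.4 km
Altitude = 300 m + 4400 m = 4700 m

4.7 km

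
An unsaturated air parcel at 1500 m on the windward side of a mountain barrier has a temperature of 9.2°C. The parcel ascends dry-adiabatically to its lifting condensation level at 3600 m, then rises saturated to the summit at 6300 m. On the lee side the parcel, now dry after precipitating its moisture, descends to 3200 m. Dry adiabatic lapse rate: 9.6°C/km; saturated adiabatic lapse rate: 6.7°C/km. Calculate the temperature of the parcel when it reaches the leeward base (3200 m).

From 1500 m to 3600 m (dry): cools by 9.6 × 2.1 = 20.16°C, giving -10.96°C.
From 3600 m to 6300 m (saturated): cools by 6.7 × 2.7 = 18.09°C, giving -29.05°C.
From 6300 m to 3200 m (dry descent): warms by 9.6 × 3.1 = 29.76°C, giving 0.71°C.

0.71°C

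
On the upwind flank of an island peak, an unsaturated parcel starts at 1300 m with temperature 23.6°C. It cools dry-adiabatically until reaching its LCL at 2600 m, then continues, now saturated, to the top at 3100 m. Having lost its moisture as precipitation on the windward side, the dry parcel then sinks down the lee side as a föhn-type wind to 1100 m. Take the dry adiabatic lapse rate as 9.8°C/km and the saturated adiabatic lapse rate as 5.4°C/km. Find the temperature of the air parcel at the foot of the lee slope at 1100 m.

Dry to 2600 m: -9.8 × 1.3 km = -12.74°C, so T = 10.86°C.
Saturated to 3100 m: -5.4 × 0.5 km = -2.7°C, so T = 8.16°C.
Dry descent to 1100 m: +9.8 × 2 km = +19.6°C, so T = 27.76°C.

27.76°C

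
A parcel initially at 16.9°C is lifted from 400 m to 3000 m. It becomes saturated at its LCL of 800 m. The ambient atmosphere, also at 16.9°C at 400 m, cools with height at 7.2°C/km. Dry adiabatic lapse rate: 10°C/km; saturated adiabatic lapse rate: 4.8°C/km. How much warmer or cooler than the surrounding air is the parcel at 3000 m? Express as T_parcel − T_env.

+4.16°C (parcel warmer than environment)

Parcel:
  400 → 800 m (dry, 10°C/km): ΔT = -10 × 0.4 = -4°C → T = 12.9°C
  800 → 3000 m (saturated, 4.8°C/km): ΔT = -4.8 × 2.2 = -10.56°C → T = 2.34°C
Environment:
  400 → 3000 m (environment, 7.2°C/km): ΔT = -7.2 × 2.6 = -18.72°C → T = -1.82°C
T_parcel − T_env = 2.34 − (-1.82) = +4.16°C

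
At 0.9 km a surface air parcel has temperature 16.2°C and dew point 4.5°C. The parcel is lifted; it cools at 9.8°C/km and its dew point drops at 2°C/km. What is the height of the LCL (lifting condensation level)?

2.4 km

T and T_d converge at 9.8 − 2 = 7.8°C per km
Height above start = (16.2 − 4.5) / 7.8 = 1.5 km
LCL altitude = 900 m + 1500 m = 2400 m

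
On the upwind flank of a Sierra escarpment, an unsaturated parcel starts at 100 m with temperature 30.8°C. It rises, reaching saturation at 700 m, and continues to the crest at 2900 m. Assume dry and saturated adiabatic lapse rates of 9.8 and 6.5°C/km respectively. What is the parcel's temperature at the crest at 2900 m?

From 100 m to 700 m (dry): cools by 9.8 × 0.6 = 5.88°C, giving 24.92°C.
From 700 m to 2900 m (saturated): cools by 6.5 × 2.2 = 14.3°C, giving 10.62°C.

10.62°C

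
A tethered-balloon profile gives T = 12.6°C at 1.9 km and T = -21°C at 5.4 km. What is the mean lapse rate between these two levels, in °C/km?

Γ = −ΔT/Δz = (12.6 − (-21)) / (5400 − 1900) m
  = 33.6°C / 3.5 km = 9.6°C/km

9.6°C/km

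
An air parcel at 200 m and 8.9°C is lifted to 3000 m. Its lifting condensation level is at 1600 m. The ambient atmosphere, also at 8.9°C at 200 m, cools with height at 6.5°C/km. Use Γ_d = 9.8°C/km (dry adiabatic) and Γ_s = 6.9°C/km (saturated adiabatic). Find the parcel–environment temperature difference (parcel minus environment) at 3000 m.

Parcel:
  From 200 m to 1600 m (dry): cools by 9.8 × 1.4 = 13.72°C, giving -4.82°C.
  From 1600 m to 3000 m (saturated): cools by 6.9 × 1.4 = 9.66°C, giving -14.48°C.
Environment:
  From 200 m to 3000 m (environment): cools by 6.5 × 2.8 = 18.2°C, giving -9.3°C.
T_parcel − T_env = -14.48 − (-9.3) = -5.18°C

-5.18°C (parcel cooler than environment)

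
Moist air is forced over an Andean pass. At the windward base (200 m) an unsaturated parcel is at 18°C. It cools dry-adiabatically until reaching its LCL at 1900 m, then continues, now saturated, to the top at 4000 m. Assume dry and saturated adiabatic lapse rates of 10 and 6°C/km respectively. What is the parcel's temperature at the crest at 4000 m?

-11.6°C

200–1900 m, dry: Δz = 1.7 km ⇒ ΔT = -17°C; T = 1°C
1900–4000 m, saturated: Δz = 2.1 km ⇒ ΔT = -12.6°C; T = -11.6°C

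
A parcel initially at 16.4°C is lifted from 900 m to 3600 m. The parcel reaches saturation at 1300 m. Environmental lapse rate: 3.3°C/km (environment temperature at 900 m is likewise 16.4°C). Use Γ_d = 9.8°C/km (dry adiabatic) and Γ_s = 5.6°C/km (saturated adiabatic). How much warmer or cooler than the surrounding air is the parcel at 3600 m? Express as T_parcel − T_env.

Parcel:
  Dry to 1300 m: -9.8 × 0.4 km = -3.92°C, so T = 12.48°C.
  Saturated to 3600 m: -5.6 × 2.3 km = -12.88°C, so T = -0.4°C.
Environment:
  Environment to 3600 m: -3.3 × 2.7 km = -8.91°C, so T = 7.49°C.
T_parcel − T_env = -0.4 − 7.49 = -7.89°C

-7.89°C (parcel cooler than environment)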